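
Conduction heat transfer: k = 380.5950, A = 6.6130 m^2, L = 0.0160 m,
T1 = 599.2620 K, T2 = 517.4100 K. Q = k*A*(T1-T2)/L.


dT = 81.8520 K
Q = 380.5950 * 6.6130 * 81.8520 / 0.0160 = 1.2876e+07 W

1.2876e+07 W


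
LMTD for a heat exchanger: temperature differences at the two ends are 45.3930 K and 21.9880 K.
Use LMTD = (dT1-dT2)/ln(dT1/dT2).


dT1/dT2 = 2.0644
ln(dT1/dT2) = 0.7249
LMTD = 23.4050 / 0.7249 = 32.2889 K

32.2889 K


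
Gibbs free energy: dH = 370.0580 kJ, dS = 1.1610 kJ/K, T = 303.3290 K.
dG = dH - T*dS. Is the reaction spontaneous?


T*dS = 303.3290 * 1.1610 = 352.1650 kJ
dG = 370.0580 - 352.1650 = 17.8930 kJ (non-spontaneous)

dG = 17.8930 kJ, non-spontaneous


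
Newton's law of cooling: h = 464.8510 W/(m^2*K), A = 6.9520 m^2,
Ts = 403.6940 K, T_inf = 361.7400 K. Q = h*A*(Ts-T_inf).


dT = 41.9540 K
Q = 464.8510 * 6.9520 * 41.9540 = 135580.3988 W

135580.3988 W


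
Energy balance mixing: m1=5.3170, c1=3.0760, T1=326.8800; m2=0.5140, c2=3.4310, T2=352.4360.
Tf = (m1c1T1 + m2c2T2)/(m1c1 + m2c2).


num = 5967.6853
den = 18.1186
Tf = 329.3674 K

329.3674 K


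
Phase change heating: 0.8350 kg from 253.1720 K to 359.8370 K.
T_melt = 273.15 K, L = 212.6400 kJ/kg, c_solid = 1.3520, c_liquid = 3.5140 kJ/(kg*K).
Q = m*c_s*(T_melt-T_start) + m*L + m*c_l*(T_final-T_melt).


Q1 (sensible, solid) = 0.8350 * 1.3520 * 19.9780 = 22.5536 kJ
Q2 (latent) = 0.8350 * 212.6400 = 177.5544 kJ
Q3 (sensible, liquid) = 0.8350 * 3.5140 * 86.6870 = 254.3561 kJ
Q_total = 454.4641 kJ

454.4641 kJ


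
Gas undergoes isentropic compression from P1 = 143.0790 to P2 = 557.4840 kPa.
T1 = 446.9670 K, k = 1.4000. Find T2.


(k-1)/k = 0.2857
(P2/P1)^exp = 1.4749
T2 = 446.9670 * 1.4749 = 659.2262 K

659.2262 K


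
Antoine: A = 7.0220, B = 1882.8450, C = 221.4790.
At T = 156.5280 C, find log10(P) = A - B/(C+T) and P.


C+T = 378.0070
B/(C+T) = 4.9810
log10(P) = 7.0220 - 4.9810 = 2.0410
P = 10^2.0410 = 109.9059 mmHg

109.9059 mmHg


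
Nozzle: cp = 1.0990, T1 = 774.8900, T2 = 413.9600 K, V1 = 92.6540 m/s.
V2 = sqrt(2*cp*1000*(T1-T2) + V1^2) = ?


dT = 360.9300 K
2*cp*1000*dT = 793324.1400
V1^2 = 8584.7637
V2 = sqrt(801908.9037) = 895.4937 m/s

895.4937 m/s


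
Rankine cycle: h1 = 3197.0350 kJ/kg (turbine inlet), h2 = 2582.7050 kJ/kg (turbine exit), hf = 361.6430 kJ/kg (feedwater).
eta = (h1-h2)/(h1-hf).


W = 614.3300 kJ/kg
Q_in = 2835.3920 kJ/kg
eta = 0.2167 = 21.6665%

eta = 21.6665%


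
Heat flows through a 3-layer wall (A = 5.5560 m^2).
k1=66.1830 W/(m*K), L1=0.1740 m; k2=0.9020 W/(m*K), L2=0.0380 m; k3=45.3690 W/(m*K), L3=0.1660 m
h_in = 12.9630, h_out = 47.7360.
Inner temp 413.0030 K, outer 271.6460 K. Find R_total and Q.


R_conv_in = 1/(12.9630*5.5560) = 0.0139
R_1 = 0.1740/(66.1830*5.5560) = 0.0005
R_2 = 0.0380/(0.9020*5.5560) = 0.0076
R_3 = 0.1660/(45.3690*5.5560) = 0.0007
R_conv_out = 1/(47.7360*5.5560) = 0.0038
R_total = 0.0264 K/W
Q = 141.3570 / 0.0264 = 5360.6686 W

R_total = 0.0264 K/W, Q = 5360.6686 W


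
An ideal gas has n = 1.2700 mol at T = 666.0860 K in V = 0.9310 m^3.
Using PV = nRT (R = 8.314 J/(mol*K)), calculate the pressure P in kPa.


P = nRT/V = 1.2700 * 8.314 * 666.0860 / 0.9310
= 7033.0555 / 0.9310 = 7554.3024 Pa = 7.5543 kPa

7.5543 kPa


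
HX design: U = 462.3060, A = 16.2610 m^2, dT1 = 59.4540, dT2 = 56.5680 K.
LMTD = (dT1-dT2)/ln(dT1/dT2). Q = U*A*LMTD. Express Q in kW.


LMTD = 57.9990 K
Q = 462.3060 * 16.2610 * 57.9990 = 436011.0894 W = 436.0111 kW

436.0111 kW


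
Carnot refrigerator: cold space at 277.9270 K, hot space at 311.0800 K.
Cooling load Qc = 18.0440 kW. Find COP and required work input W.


COP = 277.9270 / 33.1530 = 8.3832
W = 18.0440 / 8.3832 = 2.1524 kW

COP = 8.3832, W = 2.1524 kW


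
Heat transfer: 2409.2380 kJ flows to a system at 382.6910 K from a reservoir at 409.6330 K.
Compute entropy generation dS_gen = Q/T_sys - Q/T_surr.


dS_sys = 2409.2380/382.6910 = 6.2955 kJ/K
dS_surr = -2409.2380/409.6330 = -5.8815 kJ/K
dS_gen = 6.2955 - 5.8815 = 0.4141 kJ/K (irreversible)

dS_gen = 0.4141 kJ/K, irreversible


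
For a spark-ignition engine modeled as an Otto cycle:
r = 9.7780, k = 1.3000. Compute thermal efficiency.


r^(k-1) = 1.9819
eta = 1 - 1/1.9819 = 0.4954 = 49.5426%

49.5426%


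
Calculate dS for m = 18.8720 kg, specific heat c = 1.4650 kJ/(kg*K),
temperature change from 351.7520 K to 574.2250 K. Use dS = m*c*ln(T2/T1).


T2/T1 = 1.6325
ln(T2/T1) = 0.4901
dS = 18.8720 * 1.4650 * 0.4901 = 13.5499 kJ/K

13.5499 kJ/K


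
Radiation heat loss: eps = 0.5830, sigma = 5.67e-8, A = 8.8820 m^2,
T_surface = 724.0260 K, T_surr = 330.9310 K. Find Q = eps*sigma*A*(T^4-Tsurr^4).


T^4 = 2.7480e+11
Tsurr^4 = 1.1994e+10
Q = 0.5830 * 5.67e-8 * 8.8820 * 2.6281e+11 = 77161.0671 W

77161.0671 W


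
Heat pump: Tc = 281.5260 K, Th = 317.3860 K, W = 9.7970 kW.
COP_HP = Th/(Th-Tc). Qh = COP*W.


COP = 317.3860 / 35.8600 = 8.8507
Qh = 8.8507 * 9.7970 = 86.7103 kW

COP = 8.8507, Qh = 86.7103 kW


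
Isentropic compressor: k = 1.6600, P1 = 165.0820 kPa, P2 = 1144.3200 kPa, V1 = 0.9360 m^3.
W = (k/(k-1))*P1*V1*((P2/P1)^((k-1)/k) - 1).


(k-1)/k = 0.3976
(P2/P1)^exp = 2.1593
W = 2.5152 * 165.0820 * 0.9360 * (2.1593 - 1) = 450.5423 kJ

450.5423 kJ


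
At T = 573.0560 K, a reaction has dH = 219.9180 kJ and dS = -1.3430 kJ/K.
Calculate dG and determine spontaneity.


T*dS = 573.0560 * -1.3430 = -769.6142 kJ
dG = 219.9180 + 769.6142 = 989.5322 kJ (non-spontaneous)

dG = 989.5322 kJ, non-spontaneous


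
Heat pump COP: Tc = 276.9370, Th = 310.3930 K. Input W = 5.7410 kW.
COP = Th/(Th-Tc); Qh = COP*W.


COP = 310.3930 / 33.4560 = 9.2776
Qh = 9.2776 * 5.7410 = 53.2630 kW

COP = 9.2776, Qh = 53.2630 kW


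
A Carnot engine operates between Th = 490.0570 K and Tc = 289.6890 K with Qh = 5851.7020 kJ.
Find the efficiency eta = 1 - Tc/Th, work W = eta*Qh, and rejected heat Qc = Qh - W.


eta = 1 - 289.6890/490.0570 = 0.4089
W = 0.4089 * 5851.7020 = 2392.5662 kJ
Qc = 5851.7020 - 2392.5662 = 3459.1358 kJ

eta = 40.8867%, W = 2392.5662 kJ, Qc = 3459.1358 kJ


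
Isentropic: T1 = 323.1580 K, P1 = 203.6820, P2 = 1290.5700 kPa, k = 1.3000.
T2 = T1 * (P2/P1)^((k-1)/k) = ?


(k-1)/k = 0.2308
(P2/P1)^exp = 1.5312
T2 = 323.1580 * 1.5312 = 494.8258 K

494.8258 K


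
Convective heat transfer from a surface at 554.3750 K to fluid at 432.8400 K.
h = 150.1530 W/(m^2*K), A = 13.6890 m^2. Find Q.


dT = 121.5350 K
Q = 150.1530 * 13.6890 * 121.5350 = 249808.4372 W

249808.4372 W


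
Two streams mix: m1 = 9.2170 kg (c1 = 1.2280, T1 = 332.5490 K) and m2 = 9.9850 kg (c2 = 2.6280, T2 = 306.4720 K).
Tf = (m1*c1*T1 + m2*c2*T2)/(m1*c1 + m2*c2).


num = 11805.9509
den = 37.5591
Tf = 314.3303 K

314.3303 K


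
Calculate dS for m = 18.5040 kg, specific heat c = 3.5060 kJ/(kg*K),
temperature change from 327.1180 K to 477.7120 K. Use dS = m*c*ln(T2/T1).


T2/T1 = 1.4604
ln(T2/T1) = 0.3787
dS = 18.5040 * 3.5060 * 0.3787 = 24.5673 kJ/K

24.5673 kJ/K


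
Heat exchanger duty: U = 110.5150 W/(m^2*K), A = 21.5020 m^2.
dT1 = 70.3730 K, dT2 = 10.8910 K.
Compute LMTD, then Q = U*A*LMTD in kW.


LMTD = 31.8789 K
Q = 110.5150 * 21.5020 * 31.8789 = 75753.6546 W = 75.7537 kW

75.7537 kW


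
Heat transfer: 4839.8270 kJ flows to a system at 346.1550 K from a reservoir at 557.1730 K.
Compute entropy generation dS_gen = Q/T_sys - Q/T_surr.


dS_sys = 4839.8270/346.1550 = 13.9817 kJ/K
dS_surr = -4839.8270/557.1730 = -8.6864 kJ/K
dS_gen = 13.9817 - 8.6864 = 5.2953 kJ/K (irreversible)

dS_gen = 5.2953 kJ/K, irreversible


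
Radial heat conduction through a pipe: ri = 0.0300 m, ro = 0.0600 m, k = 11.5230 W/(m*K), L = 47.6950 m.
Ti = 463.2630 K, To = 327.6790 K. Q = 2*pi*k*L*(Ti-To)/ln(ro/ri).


dT = 135.5840 K
ln(ro/ri) = 0.6931
Q = 2*pi*11.5230*47.6950*135.5840 / 0.6931 = 675462.5335 W

675462.5335 W


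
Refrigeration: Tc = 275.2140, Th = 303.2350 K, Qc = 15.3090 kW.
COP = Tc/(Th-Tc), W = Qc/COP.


COP = 275.2140 / 28.0210 = 9.8217
W = 15.3090 / 9.8217 = 1.5587 kW

COP = 9.8217, W = 1.5587 kW


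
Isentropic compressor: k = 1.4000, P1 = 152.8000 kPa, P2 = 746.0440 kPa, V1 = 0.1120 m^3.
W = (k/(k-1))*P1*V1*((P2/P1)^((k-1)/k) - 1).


(k-1)/k = 0.2857
(P2/P1)^exp = 1.5731
W = 3.5000 * 152.8000 * 0.1120 * (1.5731 - 1) = 34.3269 kJ

34.3269 kJ


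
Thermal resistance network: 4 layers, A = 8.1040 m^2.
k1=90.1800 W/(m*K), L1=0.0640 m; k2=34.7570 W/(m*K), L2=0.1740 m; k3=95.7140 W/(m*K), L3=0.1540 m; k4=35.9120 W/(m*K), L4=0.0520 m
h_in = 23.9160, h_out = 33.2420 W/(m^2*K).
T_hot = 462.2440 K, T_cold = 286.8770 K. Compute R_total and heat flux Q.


R_conv_in = 1/(23.9160*8.1040) = 0.0052
R_1 = 0.0640/(90.1800*8.1040) = 8.7573e-05
R_2 = 0.1740/(34.7570*8.1040) = 0.0006
R_3 = 0.1540/(95.7140*8.1040) = 0.0002
R_4 = 0.0520/(35.9120*8.1040) = 0.0002
R_conv_out = 1/(33.2420*8.1040) = 0.0037
R_total = 0.0100 K/W
Q = 175.3670 / 0.0100 = 17617.5137 W

R_total = 0.0100 K/W, Q = 17617.5137 W


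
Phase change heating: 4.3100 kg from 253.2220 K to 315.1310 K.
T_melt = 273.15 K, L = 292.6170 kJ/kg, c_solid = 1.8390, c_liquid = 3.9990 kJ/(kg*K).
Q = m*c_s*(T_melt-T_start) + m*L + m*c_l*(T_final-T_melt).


Q1 (sensible, solid) = 4.3100 * 1.8390 * 19.9280 = 157.9511 kJ
Q2 (latent) = 4.3100 * 292.6170 = 1261.1793 kJ
Q3 (sensible, liquid) = 4.3100 * 3.9990 * 41.9810 = 723.5715 kJ
Q_total = 2142.7019 kJ

2142.7019 kJ


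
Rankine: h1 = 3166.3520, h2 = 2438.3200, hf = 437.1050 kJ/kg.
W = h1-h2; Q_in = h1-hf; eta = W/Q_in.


W = 728.0320 kJ/kg
Q_in = 2729.2470 kJ/kg
eta = 0.2668 = 26.6752%

eta = 26.6752%


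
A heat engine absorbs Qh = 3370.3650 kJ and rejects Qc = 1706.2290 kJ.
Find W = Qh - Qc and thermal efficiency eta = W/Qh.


W = 3370.3650 - 1706.2290 = 1664.1360 kJ
eta = 1664.1360 / 3370.3650 = 0.4938 = 49.3755%

W = 1664.1360 kJ, eta = 49.3755%


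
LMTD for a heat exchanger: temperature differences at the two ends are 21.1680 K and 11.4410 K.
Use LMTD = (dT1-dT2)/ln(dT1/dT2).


dT1/dT2 = 1.8502
ln(dT1/dT2) = 0.6153
LMTD = 9.7270 / 0.6153 = 15.8089 K

15.8089 K


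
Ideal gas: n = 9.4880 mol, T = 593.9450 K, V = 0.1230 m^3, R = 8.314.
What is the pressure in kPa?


P = nRT/V = 9.4880 * 8.314 * 593.9450 / 0.1230
= 46852.3012 / 0.1230 = 380913.0181 Pa = 380.9130 kPa

380.9130 kPa


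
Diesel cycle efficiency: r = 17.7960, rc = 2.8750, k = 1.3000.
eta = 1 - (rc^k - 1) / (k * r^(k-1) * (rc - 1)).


r^(k-1) = 2.3719
rc^k = 3.9467
eta = 0.4903 = 49.0331%

49.0331%


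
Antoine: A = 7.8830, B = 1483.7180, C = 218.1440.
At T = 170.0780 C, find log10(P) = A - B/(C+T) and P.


C+T = 388.2220
B/(C+T) = 3.8218
log10(P) = 7.8830 - 3.8218 = 4.0612
P = 10^4.0612 = 11512.5427 mmHg

11512.5427 mmHg


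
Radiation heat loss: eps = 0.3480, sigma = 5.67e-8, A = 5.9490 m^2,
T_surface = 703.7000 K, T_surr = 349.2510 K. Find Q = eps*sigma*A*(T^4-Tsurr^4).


T^4 = 2.4522e+11
Tsurr^4 = 1.4878e+10
Q = 0.3480 * 5.67e-8 * 5.9490 * 2.3034e+11 = 27037.9002 W

27037.9002 W


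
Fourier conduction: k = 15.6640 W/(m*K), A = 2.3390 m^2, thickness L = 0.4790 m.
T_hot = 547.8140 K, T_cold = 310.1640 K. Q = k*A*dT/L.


dT = 237.6500 K
Q = 15.6640 * 2.3390 * 237.6500 / 0.4790 = 18177.5439 W

18177.5439 W


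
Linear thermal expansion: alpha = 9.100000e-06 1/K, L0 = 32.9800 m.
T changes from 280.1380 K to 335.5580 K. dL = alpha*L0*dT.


dT = 55.4200 K
dL = 9.100000e-06 * 32.9800 * 55.4200 = 0.016633 m
L_final = 32.996633 m

dL = 0.016633 m


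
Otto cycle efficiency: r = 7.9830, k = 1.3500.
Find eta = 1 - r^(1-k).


r^(k-1) = 2.0690
eta = 1 - 1/2.0690 = 0.5167 = 51.6672%

51.6672%


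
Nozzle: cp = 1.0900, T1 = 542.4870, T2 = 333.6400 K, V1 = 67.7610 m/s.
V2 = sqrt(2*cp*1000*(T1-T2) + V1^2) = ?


dT = 208.8470 K
2*cp*1000*dT = 455286.4600
V1^2 = 4591.5531
V2 = sqrt(459878.0131) = 678.1431 m/s

678.1431 m/s


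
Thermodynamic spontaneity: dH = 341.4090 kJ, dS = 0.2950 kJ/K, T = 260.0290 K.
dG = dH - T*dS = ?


T*dS = 260.0290 * 0.2950 = 76.7086 kJ
dG = 341.4090 - 76.7086 = 264.7004 kJ (non-spontaneous)

dG = 264.7004 kJ, non-spontaneous


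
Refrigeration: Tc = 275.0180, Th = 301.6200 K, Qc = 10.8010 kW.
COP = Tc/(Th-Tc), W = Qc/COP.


COP = 275.0180 / 26.6020 = 10.3382
W = 10.8010 / 10.3382 = 1.0448 kW

COP = 10.3382, W = 1.0448 kW


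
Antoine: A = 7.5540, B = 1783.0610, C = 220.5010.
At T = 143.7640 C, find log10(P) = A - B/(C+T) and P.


C+T = 364.2650
B/(C+T) = 4.8950
log10(P) = 7.5540 - 4.8950 = 2.6590
P = 10^2.6590 = 456.0835 mmHg

456.0835 mmHg


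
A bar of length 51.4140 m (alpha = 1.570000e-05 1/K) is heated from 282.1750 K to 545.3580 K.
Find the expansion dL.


dT = 263.1830 K
dL = 1.570000e-05 * 51.4140 * 263.1830 = 0.212441 m
L_final = 51.626441 m

dL = 0.212441 m


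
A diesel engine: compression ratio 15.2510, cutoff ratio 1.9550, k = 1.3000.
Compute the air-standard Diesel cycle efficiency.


r^(k-1) = 2.2646
rc^k = 2.3905
eta = 0.5054 = 50.5418%

50.5418%


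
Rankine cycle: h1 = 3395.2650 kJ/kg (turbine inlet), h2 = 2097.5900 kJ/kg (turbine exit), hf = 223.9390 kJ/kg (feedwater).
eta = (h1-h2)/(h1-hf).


W = 1297.6750 kJ/kg
Q_in = 3171.3260 kJ/kg
eta = 0.4092 = 40.9190%

eta = 40.9190%


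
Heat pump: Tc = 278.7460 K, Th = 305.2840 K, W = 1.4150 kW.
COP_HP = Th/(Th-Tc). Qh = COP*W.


COP = 305.2840 / 26.5380 = 11.5037
Qh = 11.5037 * 1.4150 = 16.2777 kW

COP = 11.5037, Qh = 16.2777 kW


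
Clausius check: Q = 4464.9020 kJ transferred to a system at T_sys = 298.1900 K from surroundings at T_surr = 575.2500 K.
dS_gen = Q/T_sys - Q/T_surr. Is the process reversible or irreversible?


dS_sys = 4464.9020/298.1900 = 14.9733 kJ/K
dS_surr = -4464.9020/575.2500 = -7.7617 kJ/K
dS_gen = 14.9733 - 7.7617 = 7.2117 kJ/K (irreversible)

dS_gen = 7.2117 kJ/K, irreversible


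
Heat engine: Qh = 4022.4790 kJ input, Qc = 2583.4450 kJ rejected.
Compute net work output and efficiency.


W = 4022.4790 - 2583.4450 = 1439.0340 kJ
eta = 1439.0340 / 4022.4790 = 0.3577 = 35.7748%

W = 1439.0340 kJ, eta = 35.7748%


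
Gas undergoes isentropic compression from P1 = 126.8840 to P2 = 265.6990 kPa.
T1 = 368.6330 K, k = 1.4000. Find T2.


(k-1)/k = 0.2857
(P2/P1)^exp = 1.2351
T2 = 368.6330 * 1.2351 = 455.3063 K

455.3063 K


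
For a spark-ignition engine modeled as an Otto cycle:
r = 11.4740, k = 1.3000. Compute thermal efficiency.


r^(k-1) = 2.0793
eta = 1 - 1/2.0793 = 0.5191 = 51.9066%

51.9066%


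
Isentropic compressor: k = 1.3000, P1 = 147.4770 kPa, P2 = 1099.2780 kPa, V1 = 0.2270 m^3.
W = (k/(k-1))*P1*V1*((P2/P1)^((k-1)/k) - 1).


(k-1)/k = 0.2308
(P2/P1)^exp = 1.5897
W = 4.3333 * 147.4770 * 0.2270 * (1.5897 - 1) = 85.5489 kJ

85.5489 kJ


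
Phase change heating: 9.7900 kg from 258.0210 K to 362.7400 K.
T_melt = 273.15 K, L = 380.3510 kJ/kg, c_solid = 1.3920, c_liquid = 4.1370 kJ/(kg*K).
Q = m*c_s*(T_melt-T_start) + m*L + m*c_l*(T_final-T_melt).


Q1 (sensible, solid) = 9.7900 * 1.3920 * 15.1290 = 206.1732 kJ
Q2 (latent) = 9.7900 * 380.3510 = 3723.6363 kJ
Q3 (sensible, liquid) = 9.7900 * 4.1370 * 89.5900 = 3628.5052 kJ
Q_total = 7558.3147 kJ

7558.3147 kJ


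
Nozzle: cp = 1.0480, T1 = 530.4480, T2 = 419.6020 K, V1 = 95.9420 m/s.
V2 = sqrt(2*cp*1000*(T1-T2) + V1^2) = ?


dT = 110.8460 K
2*cp*1000*dT = 232333.2160
V1^2 = 9204.8674
V2 = sqrt(241538.0834) = 491.4652 m/s

491.4652 m/s


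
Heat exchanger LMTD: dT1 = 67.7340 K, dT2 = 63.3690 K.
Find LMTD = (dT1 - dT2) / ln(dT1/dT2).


dT1/dT2 = 1.0689
ln(dT1/dT2) = 0.0666
LMTD = 4.3650 / 0.0666 = 65.5273 K

65.5273 K


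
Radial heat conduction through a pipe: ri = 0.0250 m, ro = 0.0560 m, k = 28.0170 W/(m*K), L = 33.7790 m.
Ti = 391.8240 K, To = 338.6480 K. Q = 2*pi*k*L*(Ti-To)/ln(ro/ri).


dT = 53.1760 K
ln(ro/ri) = 0.8065
Q = 2*pi*28.0170*33.7790*53.1760 / 0.8065 = 392078.0931 W

392078.0931 W


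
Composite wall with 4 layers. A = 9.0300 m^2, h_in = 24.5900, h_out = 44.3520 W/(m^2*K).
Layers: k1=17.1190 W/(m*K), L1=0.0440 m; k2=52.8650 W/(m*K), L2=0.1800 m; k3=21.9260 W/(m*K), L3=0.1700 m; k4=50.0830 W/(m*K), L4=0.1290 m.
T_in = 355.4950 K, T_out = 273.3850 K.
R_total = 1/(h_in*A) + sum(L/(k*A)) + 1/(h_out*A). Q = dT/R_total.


R_conv_in = 1/(24.5900*9.0300) = 0.0045
R_1 = 0.0440/(17.1190*9.0300) = 0.0003
R_2 = 0.1800/(52.8650*9.0300) = 0.0004
R_3 = 0.1700/(21.9260*9.0300) = 0.0009
R_4 = 0.1290/(50.0830*9.0300) = 0.0003
R_conv_out = 1/(44.3520*9.0300) = 0.0025
R_total = 0.0088 K/W
Q = 82.1100 / 0.0088 = 9324.3390 W

R_total = 0.0088 K/W, Q = 9324.3390 W


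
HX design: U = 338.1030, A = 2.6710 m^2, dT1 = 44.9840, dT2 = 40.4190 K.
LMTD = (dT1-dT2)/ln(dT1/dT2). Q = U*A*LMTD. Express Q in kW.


LMTD = 42.6608 K
Q = 338.1030 * 2.6710 * 42.6608 = 38525.8220 W = 38.5258 kW

38.5258 kW


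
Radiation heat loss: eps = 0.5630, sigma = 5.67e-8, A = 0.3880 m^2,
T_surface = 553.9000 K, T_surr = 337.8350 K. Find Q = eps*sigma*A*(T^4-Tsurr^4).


T^4 = 9.4129e+10
Tsurr^4 = 1.3026e+10
Q = 0.5630 * 5.67e-8 * 0.3880 * 8.1103e+10 = 1004.5261 W

1004.5261 W


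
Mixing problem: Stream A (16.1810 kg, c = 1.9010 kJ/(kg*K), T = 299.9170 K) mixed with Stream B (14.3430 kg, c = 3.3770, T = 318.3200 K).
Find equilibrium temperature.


num = 24643.7177
den = 79.1964
Tf = 311.1722 K

311.1722 K


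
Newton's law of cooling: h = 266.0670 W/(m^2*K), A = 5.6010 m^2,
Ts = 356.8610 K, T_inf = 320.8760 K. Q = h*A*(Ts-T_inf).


dT = 35.9850 K
Q = 266.0670 * 5.6010 * 35.9850 = 53626.3320 W

53626.3320 W


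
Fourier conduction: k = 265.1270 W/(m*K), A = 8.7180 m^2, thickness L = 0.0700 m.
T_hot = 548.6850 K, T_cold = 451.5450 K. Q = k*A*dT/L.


dT = 97.1400 K
Q = 265.1270 * 8.7180 * 97.1400 / 0.0700 = 3207531.1407 W

3207531.1407 W


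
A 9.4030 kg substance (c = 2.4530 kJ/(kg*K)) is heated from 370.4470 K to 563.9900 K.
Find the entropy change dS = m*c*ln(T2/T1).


T2/T1 = 1.5225
ln(T2/T1) = 0.4203
dS = 9.4030 * 2.4530 * 0.4203 = 9.6951 kJ/K

9.6951 kJ/K


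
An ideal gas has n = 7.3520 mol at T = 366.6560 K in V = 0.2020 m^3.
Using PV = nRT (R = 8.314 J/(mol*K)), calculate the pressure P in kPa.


P = nRT/V = 7.3520 * 8.314 * 366.6560 / 0.2020
= 22411.6749 / 0.2020 = 110948.8858 Pa = 110.9489 kPa

110.9489 kPa


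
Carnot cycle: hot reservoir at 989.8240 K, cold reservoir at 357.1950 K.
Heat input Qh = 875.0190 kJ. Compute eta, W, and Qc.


eta = 1 - 357.1950/989.8240 = 0.6391
W = 0.6391 * 875.0190 = 559.2534 kJ
Qc = 875.0190 - 559.2534 = 315.7656 kJ

eta = 63.9133%, W = 559.2534 kJ, Qc = 315.7656 kJ


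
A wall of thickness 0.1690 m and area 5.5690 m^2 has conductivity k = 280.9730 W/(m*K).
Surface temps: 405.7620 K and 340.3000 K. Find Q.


dT = 65.4620 K
Q = 280.9730 * 5.5690 * 65.4620 / 0.1690 = 606100.1222 W

606100.1222 W


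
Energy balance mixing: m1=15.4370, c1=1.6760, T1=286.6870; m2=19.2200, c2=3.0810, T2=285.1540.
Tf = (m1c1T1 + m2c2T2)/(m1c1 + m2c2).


num = 24303.1973
den = 85.0892
Tf = 285.6201 K

285.6201 K


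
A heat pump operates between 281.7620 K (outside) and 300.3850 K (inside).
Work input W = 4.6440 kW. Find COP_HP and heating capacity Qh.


COP = 300.3850 / 18.6230 = 16.1298
Qh = 16.1298 * 4.6440 = 74.9067 kW

COP = 16.1298, Qh = 74.9067 kW


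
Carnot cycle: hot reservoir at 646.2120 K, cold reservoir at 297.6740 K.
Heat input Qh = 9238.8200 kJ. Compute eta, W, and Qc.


eta = 1 - 297.6740/646.2120 = 0.5394
W = 0.5394 * 9238.8200 = 4983.0084 kJ
Qc = 9238.8200 - 4983.0084 = 4255.8116 kJ

eta = 53.9356%, W = 4983.0084 kJ, Qc = 4255.8116 kJ


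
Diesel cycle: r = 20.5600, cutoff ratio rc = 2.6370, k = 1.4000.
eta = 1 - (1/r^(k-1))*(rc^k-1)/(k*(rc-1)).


r^(k-1) = 3.3513
rc^k = 3.8865
eta = 0.6242 = 62.4180%

62.4180%


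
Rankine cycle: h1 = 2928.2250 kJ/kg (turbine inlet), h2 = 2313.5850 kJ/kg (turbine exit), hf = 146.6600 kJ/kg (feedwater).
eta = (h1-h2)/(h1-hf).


W = 614.6400 kJ/kg
Q_in = 2781.5650 kJ/kg
eta = 0.2210 = 22.0969%

eta = 22.0969%


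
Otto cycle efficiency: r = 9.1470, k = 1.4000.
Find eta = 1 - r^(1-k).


r^(k-1) = 2.4239
eta = 1 - 1/2.4239 = 0.5874 = 58.7439%

58.7439%


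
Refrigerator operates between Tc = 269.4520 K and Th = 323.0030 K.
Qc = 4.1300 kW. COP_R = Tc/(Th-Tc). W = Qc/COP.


COP = 269.4520 / 53.5510 = 5.0317
W = 4.1300 / 5.0317 = 0.8208 kW

COP = 5.0317, W = 0.8208 kW


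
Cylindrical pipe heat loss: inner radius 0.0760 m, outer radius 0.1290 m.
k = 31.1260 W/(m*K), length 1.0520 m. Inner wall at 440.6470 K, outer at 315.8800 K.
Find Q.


dT = 124.7670 K
ln(ro/ri) = 0.5291
Q = 2*pi*31.1260*1.0520*124.7670 / 0.5291 = 48517.4623 W

48517.4623 W


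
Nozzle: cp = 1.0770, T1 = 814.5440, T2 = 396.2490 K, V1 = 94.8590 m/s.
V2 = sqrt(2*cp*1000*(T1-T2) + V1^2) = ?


dT = 418.2950 K
2*cp*1000*dT = 901007.4300
V1^2 = 8998.2299
V2 = sqrt(910005.6599) = 953.9422 m/s

953.9422 m/s


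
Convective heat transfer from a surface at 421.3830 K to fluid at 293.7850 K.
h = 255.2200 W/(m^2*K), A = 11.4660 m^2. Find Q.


dT = 127.5980 K
Q = 255.2200 * 11.4660 * 127.5980 = 373396.7288 W

373396.7288 W


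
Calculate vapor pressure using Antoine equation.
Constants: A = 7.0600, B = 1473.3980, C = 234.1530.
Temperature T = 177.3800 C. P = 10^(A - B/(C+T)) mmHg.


C+T = 411.5330
B/(C+T) = 3.5803
log10(P) = 7.0600 - 3.5803 = 3.4797
P = 10^3.4797 = 3018.0960 mmHg

3018.0960 mmHg


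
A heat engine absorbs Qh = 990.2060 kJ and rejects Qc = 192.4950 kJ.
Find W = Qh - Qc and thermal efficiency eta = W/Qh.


W = 990.2060 - 192.4950 = 797.7110 kJ
eta = 797.7110 / 990.2060 = 0.8056 = 80.5601%

W = 797.7110 kJ, eta = 80.5601%


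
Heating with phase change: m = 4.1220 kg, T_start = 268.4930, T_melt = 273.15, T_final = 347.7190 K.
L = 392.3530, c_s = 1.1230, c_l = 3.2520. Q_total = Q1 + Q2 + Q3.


Q1 (sensible, solid) = 4.1220 * 1.1230 * 4.6570 = 21.5573 kJ
Q2 (latent) = 4.1220 * 392.3530 = 1617.2791 kJ
Q3 (sensible, liquid) = 4.1220 * 3.2520 * 74.5690 = 999.5784 kJ
Q_total = 2638.4147 kJ

2638.4147 kJ


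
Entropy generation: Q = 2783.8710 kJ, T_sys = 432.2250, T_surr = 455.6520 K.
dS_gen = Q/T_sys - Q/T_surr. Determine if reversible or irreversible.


dS_sys = 2783.8710/432.2250 = 6.4408 kJ/K
dS_surr = -2783.8710/455.6520 = -6.1096 kJ/K
dS_gen = 6.4408 - 6.1096 = 0.3311 kJ/K (irreversible)

dS_gen = 0.3311 kJ/K, irreversible


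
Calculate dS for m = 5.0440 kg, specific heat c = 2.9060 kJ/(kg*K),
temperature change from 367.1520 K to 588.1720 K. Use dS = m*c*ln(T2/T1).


T2/T1 = 1.6020
ln(T2/T1) = 0.4712
dS = 5.0440 * 2.9060 * 0.4712 = 6.9074 kJ/K

6.9074 kJ/K


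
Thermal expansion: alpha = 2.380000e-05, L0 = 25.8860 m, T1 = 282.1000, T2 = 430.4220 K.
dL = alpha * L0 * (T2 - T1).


dT = 148.3220 K
dL = 2.380000e-05 * 25.8860 * 148.3220 = 0.091379 m
L_final = 25.977379 m

dL = 0.091379 m


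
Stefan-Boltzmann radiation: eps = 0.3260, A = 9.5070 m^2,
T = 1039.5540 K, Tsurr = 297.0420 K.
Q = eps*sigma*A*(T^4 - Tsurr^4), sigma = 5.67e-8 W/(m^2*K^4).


T^4 = 1.1679e+12
Tsurr^4 = 7.7852e+09
Q = 0.3260 * 5.67e-8 * 9.5070 * 1.1601e+12 = 203857.9013 W

203857.9013 W


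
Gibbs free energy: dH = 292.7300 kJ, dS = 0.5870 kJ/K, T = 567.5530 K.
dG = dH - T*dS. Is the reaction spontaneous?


T*dS = 567.5530 * 0.5870 = 333.1536 kJ
dG = 292.7300 - 333.1536 = -40.4236 kJ (spontaneous)

dG = -40.4236 kJ, spontaneous


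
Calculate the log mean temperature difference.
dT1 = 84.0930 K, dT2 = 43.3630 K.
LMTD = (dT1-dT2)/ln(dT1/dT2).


dT1/dT2 = 1.9393
ln(dT1/dT2) = 0.6623
LMTD = 40.7300 / 0.6623 = 61.4963 K

61.4963 K


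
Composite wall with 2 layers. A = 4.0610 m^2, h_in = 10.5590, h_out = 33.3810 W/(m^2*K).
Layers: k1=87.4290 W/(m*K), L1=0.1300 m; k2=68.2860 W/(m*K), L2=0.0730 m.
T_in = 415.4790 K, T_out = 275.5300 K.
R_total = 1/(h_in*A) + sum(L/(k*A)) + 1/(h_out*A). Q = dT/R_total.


R_conv_in = 1/(10.5590*4.0610) = 0.0233
R_1 = 0.1300/(87.4290*4.0610) = 0.0004
R_2 = 0.0730/(68.2860*4.0610) = 0.0003
R_conv_out = 1/(33.3810*4.0610) = 0.0074
R_total = 0.0313 K/W
Q = 139.9490 / 0.0313 = 4467.3567 W

R_total = 0.0313 K/W, Q = 4467.3567 W


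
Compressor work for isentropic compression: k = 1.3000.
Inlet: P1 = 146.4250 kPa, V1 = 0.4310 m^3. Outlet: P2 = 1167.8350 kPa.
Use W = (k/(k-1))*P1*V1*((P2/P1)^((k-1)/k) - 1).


(k-1)/k = 0.2308
(P2/P1)^exp = 1.6147
W = 4.3333 * 146.4250 * 0.4310 * (1.6147 - 1) = 168.1121 kJ

168.1121 kJ


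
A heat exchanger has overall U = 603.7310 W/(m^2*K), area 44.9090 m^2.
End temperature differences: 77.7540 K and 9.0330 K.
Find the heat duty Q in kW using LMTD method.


LMTD = 31.9237 K
Q = 603.7310 * 44.9090 * 31.9237 = 865545.2737 W = 865.5453 kW

865.5453 kW


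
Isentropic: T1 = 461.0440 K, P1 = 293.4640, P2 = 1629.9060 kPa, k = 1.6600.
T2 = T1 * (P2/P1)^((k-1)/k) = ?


(k-1)/k = 0.3976
(P2/P1)^exp = 1.9772
T2 = 461.0440 * 1.9772 = 911.5725 K

911.5725 K


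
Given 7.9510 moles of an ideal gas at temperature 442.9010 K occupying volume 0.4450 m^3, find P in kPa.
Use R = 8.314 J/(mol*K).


P = nRT/V = 7.9510 * 8.314 * 442.9010 / 0.4450
= 29277.7996 / 0.4450 = 65792.8082 Pa = 65.7928 kPa

65.7928 kPa


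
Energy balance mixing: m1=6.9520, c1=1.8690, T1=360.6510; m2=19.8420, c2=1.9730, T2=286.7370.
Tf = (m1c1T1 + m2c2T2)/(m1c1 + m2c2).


num = 15911.2987
den = 52.1416
Tf = 305.1558 K

305.1558 K


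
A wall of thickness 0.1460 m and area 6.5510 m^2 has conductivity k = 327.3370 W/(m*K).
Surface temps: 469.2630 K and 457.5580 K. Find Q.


dT = 11.7050 K
Q = 327.3370 * 6.5510 * 11.7050 / 0.1460 = 171917.9641 W

171917.9641 W


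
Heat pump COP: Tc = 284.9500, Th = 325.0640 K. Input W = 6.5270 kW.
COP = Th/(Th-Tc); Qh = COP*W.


COP = 325.0640 / 40.1140 = 8.1035
Qh = 8.1035 * 6.5270 = 52.8916 kW

COP = 8.1035, Qh = 52.8916 kW


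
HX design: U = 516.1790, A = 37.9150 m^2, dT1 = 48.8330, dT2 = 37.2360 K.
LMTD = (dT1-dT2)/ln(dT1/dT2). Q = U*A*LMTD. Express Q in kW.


LMTD = 42.7728 K
Q = 516.1790 * 37.9150 * 42.7728 = 837103.2521 W = 837.1033 kW

837.1033 kW


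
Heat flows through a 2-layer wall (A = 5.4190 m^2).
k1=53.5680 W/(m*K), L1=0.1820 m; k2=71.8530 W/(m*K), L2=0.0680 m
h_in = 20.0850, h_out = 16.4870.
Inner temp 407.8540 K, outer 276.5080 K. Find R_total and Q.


R_conv_in = 1/(20.0850*5.4190) = 0.0092
R_1 = 0.1820/(53.5680*5.4190) = 0.0006
R_2 = 0.0680/(71.8530*5.4190) = 0.0002
R_conv_out = 1/(16.4870*5.4190) = 0.0112
R_total = 0.0212 K/W
Q = 131.3460 / 0.0212 = 6200.7813 W

R_total = 0.0212 K/W, Q = 6200.7813 W


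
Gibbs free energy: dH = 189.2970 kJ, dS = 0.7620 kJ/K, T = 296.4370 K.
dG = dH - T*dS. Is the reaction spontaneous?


T*dS = 296.4370 * 0.7620 = 225.8850 kJ
dG = 189.2970 - 225.8850 = -36.5880 kJ (spontaneous)

dG = -36.5880 kJ, spontaneous


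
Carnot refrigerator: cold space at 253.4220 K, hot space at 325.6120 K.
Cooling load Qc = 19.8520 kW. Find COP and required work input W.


COP = 253.4220 / 72.1900 = 3.5105
W = 19.8520 / 3.5105 = 5.6551 kW

COP = 3.5105, W = 5.6551 kW


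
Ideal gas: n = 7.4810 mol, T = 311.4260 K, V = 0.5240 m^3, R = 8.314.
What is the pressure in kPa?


P = nRT/V = 7.4810 * 8.314 * 311.4260 / 0.5240
= 19369.7735 / 0.5240 = 36965.2166 Pa = 36.9652 kPa

36.9652 kPa


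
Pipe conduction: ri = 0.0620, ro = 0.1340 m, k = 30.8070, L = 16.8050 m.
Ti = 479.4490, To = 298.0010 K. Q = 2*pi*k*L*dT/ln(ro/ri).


dT = 181.4480 K
ln(ro/ri) = 0.7707
Q = 2*pi*30.8070*16.8050*181.4480 / 0.7707 = 765828.5786 W

765828.5786 W


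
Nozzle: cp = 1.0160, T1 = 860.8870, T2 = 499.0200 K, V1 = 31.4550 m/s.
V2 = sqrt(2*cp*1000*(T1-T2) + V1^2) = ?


dT = 361.8670 K
2*cp*1000*dT = 735313.7440
V1^2 = 989.4170
V2 = sqrt(736303.1610) = 858.0811 m/s

858.0811 m/s


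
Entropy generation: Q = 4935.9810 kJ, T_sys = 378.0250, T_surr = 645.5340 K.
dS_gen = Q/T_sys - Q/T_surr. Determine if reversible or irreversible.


dS_sys = 4935.9810/378.0250 = 13.0573 kJ/K
dS_surr = -4935.9810/645.5340 = -7.6464 kJ/K
dS_gen = 13.0573 - 7.6464 = 5.4109 kJ/K (irreversible)

dS_gen = 5.4109 kJ/K, irreversible


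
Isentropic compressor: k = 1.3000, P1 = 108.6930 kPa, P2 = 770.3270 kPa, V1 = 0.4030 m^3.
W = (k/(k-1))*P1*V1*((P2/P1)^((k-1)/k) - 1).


(k-1)/k = 0.2308
(P2/P1)^exp = 1.5713
W = 4.3333 * 108.6930 * 0.4030 * (1.5713 - 1) = 108.4436 kJ

108.4436 kJ


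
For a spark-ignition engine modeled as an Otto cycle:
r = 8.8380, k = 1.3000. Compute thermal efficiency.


r^(k-1) = 1.9227
eta = 1 - 1/1.9227 = 0.4799 = 47.9892%

47.9892%


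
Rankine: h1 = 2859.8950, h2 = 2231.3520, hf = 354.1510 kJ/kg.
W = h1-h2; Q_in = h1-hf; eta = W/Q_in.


W = 628.5430 kJ/kg
Q_in = 2505.7440 kJ/kg
eta = 0.2508 = 25.0841%

eta = 25.0841%


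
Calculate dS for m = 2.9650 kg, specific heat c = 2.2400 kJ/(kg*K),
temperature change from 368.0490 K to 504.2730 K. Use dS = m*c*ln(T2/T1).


T2/T1 = 1.3701
ln(T2/T1) = 0.3149
dS = 2.9650 * 2.2400 * 0.3149 = 2.0915 kJ/K

2.0915 kJ/K


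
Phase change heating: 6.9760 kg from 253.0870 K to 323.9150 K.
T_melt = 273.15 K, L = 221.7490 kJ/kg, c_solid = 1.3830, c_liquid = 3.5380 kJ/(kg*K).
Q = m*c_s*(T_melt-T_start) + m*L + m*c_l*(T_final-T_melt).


Q1 (sensible, solid) = 6.9760 * 1.3830 * 20.0630 = 193.5640 kJ
Q2 (latent) = 6.9760 * 221.7490 = 1546.9210 kJ
Q3 (sensible, liquid) = 6.9760 * 3.5380 * 50.7650 = 1252.9354 kJ
Q_total = 2993.4204 kJ

2993.4204 kJ


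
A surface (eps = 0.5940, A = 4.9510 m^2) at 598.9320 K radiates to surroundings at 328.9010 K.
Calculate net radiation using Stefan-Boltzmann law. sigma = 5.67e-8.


T^4 = 1.2868e+11
Tsurr^4 = 1.1702e+10
Q = 0.5940 * 5.67e-8 * 4.9510 * 1.1698e+11 = 19505.8766 W

19505.8766 W


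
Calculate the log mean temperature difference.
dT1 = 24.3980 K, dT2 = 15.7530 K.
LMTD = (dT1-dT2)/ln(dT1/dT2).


dT1/dT2 = 1.5488
ln(dT1/dT2) = 0.4375
LMTD = 8.6450 / 0.4375 = 19.7613 K

19.7613 K


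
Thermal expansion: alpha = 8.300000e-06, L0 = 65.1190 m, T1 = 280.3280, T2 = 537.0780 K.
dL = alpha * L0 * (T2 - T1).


dT = 256.7500 K
dL = 8.300000e-06 * 65.1190 * 256.7500 = 0.138770 m
L_final = 65.257770 m

dL = 0.138770 m


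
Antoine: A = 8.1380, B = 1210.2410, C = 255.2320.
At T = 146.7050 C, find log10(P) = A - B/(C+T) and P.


C+T = 401.9370
B/(C+T) = 3.0110
log10(P) = 8.1380 - 3.0110 = 5.1270
P = 10^5.1270 = 133960.9973 mmHg

133960.9973 mmHg


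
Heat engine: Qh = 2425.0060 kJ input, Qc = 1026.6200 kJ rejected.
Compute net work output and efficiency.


W = 2425.0060 - 1026.6200 = 1398.3860 kJ
eta = 1398.3860 / 2425.0060 = 0.5767 = 57.6653%

W = 1398.3860 kJ, eta = 57.6653%


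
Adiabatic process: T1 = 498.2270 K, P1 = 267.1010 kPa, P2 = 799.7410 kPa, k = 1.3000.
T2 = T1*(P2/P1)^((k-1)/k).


(k-1)/k = 0.2308
(P2/P1)^exp = 1.2880
T2 = 498.2270 * 1.2880 = 641.7068 K

641.7068 K


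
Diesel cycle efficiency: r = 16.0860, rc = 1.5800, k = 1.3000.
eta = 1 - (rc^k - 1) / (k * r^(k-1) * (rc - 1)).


r^(k-1) = 2.3011
rc^k = 1.8124
eta = 0.5318 = 53.1764%

53.1764%


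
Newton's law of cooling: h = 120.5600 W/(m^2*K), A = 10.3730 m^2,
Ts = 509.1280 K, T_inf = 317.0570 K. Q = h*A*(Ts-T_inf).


dT = 192.0710 K
Q = 120.5600 * 10.3730 * 192.0710 = 240198.0154 W

240198.0154 W


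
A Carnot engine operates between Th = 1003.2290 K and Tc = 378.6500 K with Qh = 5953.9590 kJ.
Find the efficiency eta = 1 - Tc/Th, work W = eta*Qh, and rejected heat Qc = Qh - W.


eta = 1 - 378.6500/1003.2290 = 0.6226
W = 0.6226 * 5953.9590 = 3706.7487 kJ
Qc = 5953.9590 - 3706.7487 = 2247.2103 kJ

eta = 62.2569%, W = 3706.7487 kJ, Qc = 2247.2103 kJ


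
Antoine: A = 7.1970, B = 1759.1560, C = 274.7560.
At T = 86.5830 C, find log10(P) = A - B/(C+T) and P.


C+T = 361.3390
B/(C+T) = 4.8684
log10(P) = 7.1970 - 4.8684 = 2.3286
P = 10^2.3286 = 213.0902 mmHg

213.0902 mmHg


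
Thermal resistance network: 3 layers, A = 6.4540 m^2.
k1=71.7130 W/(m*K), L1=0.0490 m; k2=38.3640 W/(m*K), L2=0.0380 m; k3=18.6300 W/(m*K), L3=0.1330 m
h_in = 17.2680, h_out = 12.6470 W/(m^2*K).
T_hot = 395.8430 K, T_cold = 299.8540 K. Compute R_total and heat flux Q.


R_conv_in = 1/(17.2680*6.4540) = 0.0090
R_1 = 0.0490/(71.7130*6.4540) = 0.0001
R_2 = 0.0380/(38.3640*6.4540) = 0.0002
R_3 = 0.1330/(18.6300*6.4540) = 0.0011
R_conv_out = 1/(12.6470*6.4540) = 0.0123
R_total = 0.0226 K/W
Q = 95.9890 / 0.0226 = 4249.2488 W

R_total = 0.0226 K/W, Q = 4249.2488 W


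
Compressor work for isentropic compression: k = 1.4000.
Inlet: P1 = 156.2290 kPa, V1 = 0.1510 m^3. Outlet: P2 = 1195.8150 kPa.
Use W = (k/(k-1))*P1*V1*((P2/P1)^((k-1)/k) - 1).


(k-1)/k = 0.2857
(P2/P1)^exp = 1.7887
W = 3.5000 * 156.2290 * 0.1510 * (1.7887 - 1) = 65.1227 kJ

65.1227 kJ


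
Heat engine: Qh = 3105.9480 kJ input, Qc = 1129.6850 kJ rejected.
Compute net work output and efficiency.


W = 3105.9480 - 1129.6850 = 1976.2630 kJ
eta = 1976.2630 / 3105.9480 = 0.6363 = 63.6283%

W = 1976.2630 kJ, eta = 63.6283%


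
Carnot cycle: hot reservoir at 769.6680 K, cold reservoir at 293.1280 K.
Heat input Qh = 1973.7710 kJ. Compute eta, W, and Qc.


eta = 1 - 293.1280/769.6680 = 0.6192
W = 0.6192 * 1973.7710 = 1222.0605 kJ
Qc = 1973.7710 - 1222.0605 = 751.7105 kJ

eta = 61.9150%, W = 1222.0605 kJ, Qc = 751.7105 kJ


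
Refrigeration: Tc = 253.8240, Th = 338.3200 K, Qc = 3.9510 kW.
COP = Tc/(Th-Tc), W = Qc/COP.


COP = 253.8240 / 84.4960 = 3.0040
W = 3.9510 / 3.0040 = 1.3153 kW

COP = 3.0040, W = 1.3153 kW


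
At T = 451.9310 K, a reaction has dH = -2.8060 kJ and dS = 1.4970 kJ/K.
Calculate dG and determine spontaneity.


T*dS = 451.9310 * 1.4970 = 676.5407 kJ
dG = -2.8060 - 676.5407 = -679.3467 kJ (spontaneous)

dG = -679.3467 kJ, spontaneous


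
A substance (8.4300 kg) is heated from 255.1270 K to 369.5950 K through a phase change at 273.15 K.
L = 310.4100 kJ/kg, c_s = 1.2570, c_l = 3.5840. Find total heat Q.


Q1 (sensible, solid) = 8.4300 * 1.2570 * 18.0230 = 190.9809 kJ
Q2 (latent) = 8.4300 * 310.4100 = 2616.7563 kJ
Q3 (sensible, liquid) = 8.4300 * 3.5840 * 96.4450 = 2913.9044 kJ
Q_total = 5721.6416 kJ

5721.6416 kJ


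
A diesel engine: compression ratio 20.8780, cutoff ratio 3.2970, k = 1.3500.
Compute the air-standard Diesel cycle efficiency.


r^(k-1) = 2.8966
rc^k = 5.0057
eta = 0.5540 = 55.4049%

55.4049%


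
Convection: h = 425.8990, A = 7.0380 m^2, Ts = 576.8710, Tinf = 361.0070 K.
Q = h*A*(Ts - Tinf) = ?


dT = 215.8640 K
Q = 425.8990 * 7.0380 * 215.8640 = 647047.4101 W

647047.4101 W


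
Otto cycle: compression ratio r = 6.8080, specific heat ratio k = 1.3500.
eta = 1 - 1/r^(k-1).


r^(k-1) = 1.9568
eta = 1 - 1/1.9568 = 0.4890 = 48.8974%

48.8974%


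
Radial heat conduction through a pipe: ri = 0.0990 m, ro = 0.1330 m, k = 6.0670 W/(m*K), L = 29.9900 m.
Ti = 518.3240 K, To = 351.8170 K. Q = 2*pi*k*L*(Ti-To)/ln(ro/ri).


dT = 166.5070 K
ln(ro/ri) = 0.2952
Q = 2*pi*6.0670*29.9900*166.5070 / 0.2952 = 644767.8892 W

644767.8892 W


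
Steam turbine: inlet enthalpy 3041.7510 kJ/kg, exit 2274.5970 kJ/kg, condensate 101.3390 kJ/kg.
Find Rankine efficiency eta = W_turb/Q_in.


W = 767.1540 kJ/kg
Q_in = 2940.4120 kJ/kg
eta = 0.2609 = 26.0900%

eta = 26.0900%


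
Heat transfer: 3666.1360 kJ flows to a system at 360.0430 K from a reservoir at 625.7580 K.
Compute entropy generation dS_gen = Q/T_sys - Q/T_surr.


dS_sys = 3666.1360/360.0430 = 10.1825 kJ/K
dS_surr = -3666.1360/625.7580 = -5.8587 kJ/K
dS_gen = 10.1825 - 5.8587 = 4.3238 kJ/K (irreversible)

dS_gen = 4.3238 kJ/K, irreversible


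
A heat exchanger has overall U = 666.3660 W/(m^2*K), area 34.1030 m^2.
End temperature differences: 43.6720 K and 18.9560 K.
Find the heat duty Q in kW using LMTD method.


LMTD = 29.6147 K
Q = 666.3660 * 34.1030 * 29.6147 = 672995.5036 W = 672.9955 kW

672.9955 kW


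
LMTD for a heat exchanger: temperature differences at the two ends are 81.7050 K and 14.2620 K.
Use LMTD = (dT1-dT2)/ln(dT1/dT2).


dT1/dT2 = 5.7289
ln(dT1/dT2) = 1.7455
LMTD = 67.4430 / 1.7455 = 38.6378 K

38.6378 K


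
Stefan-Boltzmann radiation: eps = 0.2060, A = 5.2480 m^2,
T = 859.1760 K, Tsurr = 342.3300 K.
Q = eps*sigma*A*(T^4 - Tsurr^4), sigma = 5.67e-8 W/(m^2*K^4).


T^4 = 5.4491e+11
Tsurr^4 = 1.3733e+10
Q = 0.2060 * 5.67e-8 * 5.2480 * 5.3118e+11 = 32560.1849 W

32560.1849 W


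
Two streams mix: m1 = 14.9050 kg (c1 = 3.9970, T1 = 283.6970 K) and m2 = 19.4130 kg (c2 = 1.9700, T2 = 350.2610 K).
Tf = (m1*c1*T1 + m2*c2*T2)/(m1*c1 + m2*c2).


num = 30296.5747
den = 97.8189
Tf = 309.7211 K

309.7211 K


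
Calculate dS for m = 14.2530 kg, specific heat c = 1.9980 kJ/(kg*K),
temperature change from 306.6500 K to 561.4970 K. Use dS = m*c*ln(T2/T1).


T2/T1 = 1.8311
ln(T2/T1) = 0.6049
dS = 14.2530 * 1.9980 * 0.6049 = 17.2260 kJ/K

17.2260 kJ/K


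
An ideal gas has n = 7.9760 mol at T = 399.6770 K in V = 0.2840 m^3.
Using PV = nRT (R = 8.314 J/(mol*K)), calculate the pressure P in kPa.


P = nRT/V = 7.9760 * 8.314 * 399.6770 / 0.2840
= 26503.5667 / 0.2840 = 93322.4179 Pa = 93.3224 kPa

93.3224 kPa


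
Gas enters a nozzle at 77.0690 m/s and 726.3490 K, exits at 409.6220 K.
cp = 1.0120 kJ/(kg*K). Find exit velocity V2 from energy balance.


dT = 316.7270 K
2*cp*1000*dT = 641055.4480
V1^2 = 5939.6308
V2 = sqrt(646995.0788) = 804.3600 m/s

804.3600 m/s


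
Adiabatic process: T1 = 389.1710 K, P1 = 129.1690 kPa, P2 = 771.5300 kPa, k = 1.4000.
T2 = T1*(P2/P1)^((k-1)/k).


(k-1)/k = 0.2857
(P2/P1)^exp = 1.6664
T2 = 389.1710 * 1.6664 = 648.5005 K

648.5005 K


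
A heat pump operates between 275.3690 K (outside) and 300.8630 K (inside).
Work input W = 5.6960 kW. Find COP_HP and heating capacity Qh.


COP = 300.8630 / 25.4940 = 11.8013
Qh = 11.8013 * 5.6960 = 67.2204 kW

COP = 11.8013, Qh = 67.2204 kW


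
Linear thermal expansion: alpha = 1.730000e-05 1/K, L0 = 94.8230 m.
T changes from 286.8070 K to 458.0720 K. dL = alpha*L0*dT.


dT = 171.2650 K
dL = 1.730000e-05 * 94.8230 * 171.2650 = 0.280950 m
L_final = 95.103950 m

dL = 0.280950 m


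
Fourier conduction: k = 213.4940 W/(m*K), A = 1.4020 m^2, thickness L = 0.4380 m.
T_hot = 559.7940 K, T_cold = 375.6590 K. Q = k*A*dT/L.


dT = 184.1350 K
Q = 213.4940 * 1.4020 * 184.1350 / 0.4380 = 125833.3977 W

125833.3977 W


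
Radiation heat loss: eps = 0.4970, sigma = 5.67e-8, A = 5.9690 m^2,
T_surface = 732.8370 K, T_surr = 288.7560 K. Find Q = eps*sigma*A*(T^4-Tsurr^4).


T^4 = 2.8842e+11
Tsurr^4 = 6.9522e+09
Q = 0.4970 * 5.67e-8 * 5.9690 * 2.8147e+11 = 47344.9851 W

47344.9851 W


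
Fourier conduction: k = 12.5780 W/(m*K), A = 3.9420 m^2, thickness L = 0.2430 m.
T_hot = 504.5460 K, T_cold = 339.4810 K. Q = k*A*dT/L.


dT = 165.0650 K
Q = 12.5780 * 3.9420 * 165.0650 / 0.2430 = 33680.3761 W

33680.3761 W


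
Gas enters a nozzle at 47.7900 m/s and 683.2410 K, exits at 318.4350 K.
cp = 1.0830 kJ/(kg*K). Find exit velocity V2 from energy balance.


dT = 364.8060 K
2*cp*1000*dT = 790169.7960
V1^2 = 2283.8841
V2 = sqrt(792453.6801) = 890.1987 m/s

890.1987 m/s


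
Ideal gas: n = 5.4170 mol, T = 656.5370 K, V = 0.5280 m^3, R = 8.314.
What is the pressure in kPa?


P = nRT/V = 5.4170 * 8.314 * 656.5370 / 0.5280
= 29568.4162 / 0.5280 = 56000.7882 Pa = 56.0008 kPa

56.0008 kPa


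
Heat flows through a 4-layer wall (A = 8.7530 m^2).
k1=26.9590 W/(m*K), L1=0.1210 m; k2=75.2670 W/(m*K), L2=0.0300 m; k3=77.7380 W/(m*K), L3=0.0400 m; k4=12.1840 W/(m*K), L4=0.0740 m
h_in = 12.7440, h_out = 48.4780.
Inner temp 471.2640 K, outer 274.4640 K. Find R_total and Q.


R_conv_in = 1/(12.7440*8.7530) = 0.0090
R_1 = 0.1210/(26.9590*8.7530) = 0.0005
R_2 = 0.0300/(75.2670*8.7530) = 4.5537e-05
R_3 = 0.0400/(77.7380*8.7530) = 5.8785e-05
R_4 = 0.0740/(12.1840*8.7530) = 0.0007
R_conv_out = 1/(48.4780*8.7530) = 0.0024
R_total = 0.0126 K/W
Q = 196.8000 / 0.0126 = 15579.0182 W

R_total = 0.0126 K/W, Q = 15579.0182 W
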